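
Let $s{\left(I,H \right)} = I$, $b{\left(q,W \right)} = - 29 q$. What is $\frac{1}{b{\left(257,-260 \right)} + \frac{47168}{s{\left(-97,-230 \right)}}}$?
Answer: $- \frac{97}{770109} \approx -0.00012596$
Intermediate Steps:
$\frac{1}{b{\left(257,-260 \right)} + \frac{47168}{s{\left(-97,-230 \right)}}} = \frac{1}{\left(-29\right) 257 + \frac{47168}{-97}} = \frac{1}{-7453 + 47168 \left(- \frac{1}{97}\right)} = \frac{1}{-7453 - \frac{47168}{97}} = \frac{1}{- \frac{770109}{97}} = - \frac{97}{770109}$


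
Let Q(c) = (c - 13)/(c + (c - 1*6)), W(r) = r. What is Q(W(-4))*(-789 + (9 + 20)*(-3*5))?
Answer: -10404/7 ≈ -1486.3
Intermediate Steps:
Q(c) = (-13 + c)/(-6 + 2*c) (Q(c) = (-13 + c)/(c + (c - 6)) = (-13 + c)/(c + (-6 + c)) = (-13 + c)/(-6 + 2*c))
Q(W(-4))*(-789 + (9 + 20)*(-3*5)) = ((-13 - 4)/(2*(-3 - 4)))*(-789 + (9 + 20)*(-3*5)) = ((1/2)*(-17)/(-7))*(-789 + 29*(-15)) = ((1/2)*(-1/7)*(-17))*(-789 - 435) = (17/14)*(-1224) = -10404/7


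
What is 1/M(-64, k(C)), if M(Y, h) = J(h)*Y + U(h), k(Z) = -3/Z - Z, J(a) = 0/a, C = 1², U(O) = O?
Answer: -¼ ≈ -0.25000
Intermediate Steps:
C = 1
J(a) = 0
k(Z) = -Z - 3/Z
M(Y, h) = h (M(Y, h) = 0*Y + h = 0 + h = h)
1/M(-64, k(C)) = 1/(-1*1 - 3/1) = 1/(-1 - 3*1) = 1/(-1 - 3) = 1/(-4) = -¼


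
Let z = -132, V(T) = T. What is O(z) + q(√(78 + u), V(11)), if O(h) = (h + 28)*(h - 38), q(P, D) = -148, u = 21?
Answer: 17532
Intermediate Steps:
O(h) = (-38 + h)*(28 + h) (O(h) = (28 + h)*(-38 + h) = (-38 + h)*(28 + h))
O(z) + q(√(78 + u), V(11)) = (-1064 + (-132)² - 10*(-132)) - 148 = (-1064 + 17424 + 1320) - 148 = 17680 - 148 = 17532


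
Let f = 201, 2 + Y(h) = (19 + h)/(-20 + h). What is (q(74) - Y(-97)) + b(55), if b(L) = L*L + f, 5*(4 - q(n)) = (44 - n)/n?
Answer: 358687/111 ≈ 3231.4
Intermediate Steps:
Y(h) = -2 + (19 + h)/(-20 + h)
q(n) = 4 - (44 - n)/(5*n)
b(L) = 201 + L**2 (b(L) = L*L + 201 = L**2 + 201 = 201 + L**2)
(q(74) - Y(-97)) + b(55) = ((1/5)*(-44 + 21*74)/74 - (59 - 1*(-97))/(-20 - 97)) + (201 + 55**2) = ((1/5)*(1/74)*(-44 + 1554) - (59 + 97)/(-117)) + (201 + 3025) = ((1/5)*(1/74)*1510 - (-1)*156/117) + 3226 = (151/37 - 1*(-4/3)) + 3226 = (151/37 + 4/3) + 3226 = 601/111 + 3226 = 358687/111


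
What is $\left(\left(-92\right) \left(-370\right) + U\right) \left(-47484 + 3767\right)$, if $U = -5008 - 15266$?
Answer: $-601808222$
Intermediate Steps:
$U = -20274$ ($U = -5008 - 15266 = -20274$)
$\left(\left(-92\right) \left(-370\right) + U\right) \left(-47484 + 3767\right) = \left(\left(-92\right) \left(-370\right) - 20274\right) \left(-47484 + 3767\right) = \left(34040 - 20274\right) \left(-43717\right) = 13766 \left(-43717\right) = -601808222$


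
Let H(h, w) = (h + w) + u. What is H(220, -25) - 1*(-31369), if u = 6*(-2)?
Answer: 31552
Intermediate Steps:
u = -12
H(h, w) = -12 + h + w (H(h, w) = (h + w) - 12 = -12 + h + w)
H(220, -25) - 1*(-31369) = (-12 + 220 - 25) - 1*(-31369) = 183 + 31369 = 31552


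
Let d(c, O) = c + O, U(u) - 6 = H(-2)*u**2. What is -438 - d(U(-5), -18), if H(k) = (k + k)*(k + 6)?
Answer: -26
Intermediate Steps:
H(k) = 2*k*(6 + k) (H(k) = (2*k)*(6 + k) = 2*k*(6 + k))
U(u) = 6 - 16*u**2 (U(u) = 6 + (2*(-2)*(6 - 2))*u**2 = 6 + (2*(-2)*4)*u**2 = 6 - 16*u**2)
d(c, O) = O + c
-438 - d(U(-5), -18) = -438 - (-18 + (6 - 16*(-5)**2)) = -438 - (-18 + (6 - 16*25)) = -438 - (-18 + (6 - 400)) = -438 - (-18 - 394) = -438 - 1*(-412) = -438 + 412 = -26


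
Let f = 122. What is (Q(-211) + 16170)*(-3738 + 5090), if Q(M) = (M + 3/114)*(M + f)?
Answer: 897709748/19 ≈ 4.7248e+7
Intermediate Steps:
Q(M) = (122 + M)*(1/38 + M) (Q(M) = (M + 3/114)*(M + 122) = (M + 3*(1/114))*(122 + M) = (M + 1/38)*(122 + M) = (1/38 + M)*(122 + M) = (122 + M)*(1/38 + M))
(Q(-211) + 16170)*(-3738 + 5090) = ((61/19 + (-211)**2 + (4637/38)*(-211)) + 16170)*(-3738 + 5090) = ((61/19 + 44521 - 978407/38) + 16170)*1352 = (713513/38 + 16170)*1352 = (1327973/38)*1352 = 897709748/19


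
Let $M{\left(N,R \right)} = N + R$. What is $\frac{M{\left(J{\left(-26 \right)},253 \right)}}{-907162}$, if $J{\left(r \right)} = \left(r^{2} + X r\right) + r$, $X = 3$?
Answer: $- \frac{825}{907162} \approx -0.00090943$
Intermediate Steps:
$J{\left(r \right)} = r^{2} + 4 r$ ($J{\left(r \right)} = \left(r^{2} + 3 r\right) + r = r^{2} + 4 r$)
$\frac{M{\left(J{\left(-26 \right)},253 \right)}}{-907162} = \frac{- 26 \left(4 - 26\right) + 253}{-907162} = \left(\left(-26\right) \left(-22\right) + 253\right) \left(- \frac{1}{907162}\right) = \left(572 + 253\right) \left(- \frac{1}{907162}\right) = 825 \left(- \frac{1}{907162}\right) = - \frac{825}{907162}$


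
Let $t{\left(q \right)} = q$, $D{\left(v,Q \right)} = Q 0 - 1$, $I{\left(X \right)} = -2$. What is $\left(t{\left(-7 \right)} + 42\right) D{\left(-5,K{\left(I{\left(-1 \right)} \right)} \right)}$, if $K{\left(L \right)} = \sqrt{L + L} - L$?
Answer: $-35$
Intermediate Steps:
$K{\left(L \right)} = - L + \sqrt{2} \sqrt{L}$ ($K{\left(L \right)} = \sqrt{2 L} - L = \sqrt{2} \sqrt{L} - L = - L + \sqrt{2} \sqrt{L}$)
$D{\left(v,Q \right)} = -1$ ($D{\left(v,Q \right)} = 0 - 1 = -1$)
$\left(t{\left(-7 \right)} + 42\right) D{\left(-5,K{\left(I{\left(-1 \right)} \right)} \right)} = \left(-7 + 42\right) \left(-1\right) = 35 \left(-1\right) = -35$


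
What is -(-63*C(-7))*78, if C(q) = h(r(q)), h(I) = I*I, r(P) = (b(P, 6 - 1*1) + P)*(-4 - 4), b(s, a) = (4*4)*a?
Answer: 1675949184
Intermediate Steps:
b(s, a) = 16*a
r(P) = -640 - 8*P (r(P) = (16*(6 - 1*1) + P)*(-4 - 4) = (16*(6 - 1) + P)*(-8) = (16*5 + P)*(-8) = (80 + P)*(-8) = -640 - 8*P)
h(I) = I²
C(q) = (-640 - 8*q)²
-(-63*C(-7))*78 = -(-4032*(80 - 7)²)*78 = -(-4032*73²)*78 = -(-4032*5329)*78 = -(-63*341056)*78 = -(-21486528)*78 = -1*(-1675949184) = 1675949184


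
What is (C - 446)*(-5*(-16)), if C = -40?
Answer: -38880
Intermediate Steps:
(C - 446)*(-5*(-16)) = (-40 - 446)*(-5*(-16)) = -486*80 = -38880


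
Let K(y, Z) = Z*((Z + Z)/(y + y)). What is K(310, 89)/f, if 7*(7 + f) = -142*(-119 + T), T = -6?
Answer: 55447/5487310 ≈ 0.010105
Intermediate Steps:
K(y, Z) = Z**2/y (K(y, Z) = Z*((2*Z)/((2*y))) = Z*((2*Z)*(1/(2*y))) = Z*(Z/y) = Z**2/y)
f = 17701/7 (f = -7 + (-142*(-119 - 6))/7 = -7 + (-142*(-125))/7 = -7 + (1/7)*17750 = -7 + 17750/7 = 17701/7 ≈ 2528.7)
K(310, 89)/f = (89**2/310)/(17701/7) = (7921*(1/310))*(7/17701) = (7921/310)*(7/17701) = 55447/5487310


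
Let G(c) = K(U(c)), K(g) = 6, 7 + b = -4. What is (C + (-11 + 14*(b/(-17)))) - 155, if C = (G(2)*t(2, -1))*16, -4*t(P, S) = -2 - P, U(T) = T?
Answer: -1036/17 ≈ -60.941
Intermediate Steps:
b = -11 (b = -7 - 4 = -11)
G(c) = 6
t(P, S) = 1/2 + P/4 (t(P, S) = -(-2 - P)/4 = 1/2 + P/4)
C = 96 (C = (6*(1/2 + (1/4)*2))*16 = (6*(1/2 + 1/2))*16 = (6*1)*16 = 6*16 = 96)
(C + (-11 + 14*(b/(-17)))) - 155 = (96 + (-11 + 14*(-11/(-17)))) - 155 = (96 + (-11 + 14*(-11*(-1/17)))) - 155 = (96 + (-11 + 14*(11/17))) - 155 = (96 + (-11 + 154/17)) - 155 = (96 - 33/17) - 155 = 1599/17 - 155 = -1036/17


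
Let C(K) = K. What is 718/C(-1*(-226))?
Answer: 359/113 ≈ 3.1770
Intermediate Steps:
718/C(-1*(-226)) = 718/((-1*(-226))) = 718/226 = 718*(1/226) = 359/113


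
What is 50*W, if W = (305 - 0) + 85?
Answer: 19500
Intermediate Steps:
W = 390 (W = (305 - 15*0) + 85 = (305 + 0) + 85 = 305 + 85 = 390)
50*W = 50*390 = 19500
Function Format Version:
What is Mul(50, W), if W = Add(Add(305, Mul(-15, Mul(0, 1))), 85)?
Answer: 19500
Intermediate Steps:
W = 390 (W = Add(Add(305, Mul(-15, 0)), 85) = Add(Add(305, 0), 85) = Add(305, 85) = 390)
Mul(50, W) = Mul(50, 390) = 19500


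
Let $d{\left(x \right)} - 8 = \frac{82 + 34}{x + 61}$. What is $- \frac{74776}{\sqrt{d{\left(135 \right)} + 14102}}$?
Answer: $- \frac{523432 \sqrt{691419}}{691419} \approx -629.49$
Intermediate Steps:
$d{\left(x \right)} = 8 + \frac{116}{61 + x}$ ($d{\left(x \right)} = 8 + \frac{82 + 34}{x + 61} = 8 + \frac{116}{61 + x}$)
$- \frac{74776}{\sqrt{d{\left(135 \right)} + 14102}} = - \frac{74776}{\sqrt{\frac{4 \left(151 + 2 \cdot 135\right)}{61 + 135} + 14102}} = - \frac{74776}{\sqrt{\frac{4 \left(151 + 270\right)}{196} + 14102}} = - \frac{74776}{\sqrt{4 \cdot \frac{1}{196} \cdot 421 + 14102}} = - \frac{74776}{\sqrt{\frac{421}{49} + 14102}} = - \frac{74776}{\sqrt{\frac{691419}{49}}} = - \frac{74776}{\frac{1}{7} \sqrt{691419}} = - 74776 \frac{7 \sqrt{691419}}{691419} = - \frac{523432 \sqrt{691419}}{691419}$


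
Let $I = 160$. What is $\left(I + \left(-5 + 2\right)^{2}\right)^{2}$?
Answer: $28561$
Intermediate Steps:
$\left(I + \left(-5 + 2\right)^{2}\right)^{2} = \left(160 + \left(-5 + 2\right)^{2}\right)^{2} = \left(160 + \left(-3\right)^{2}\right)^{2} = \left(160 + 9\right)^{2} = 169^{2} = 28561$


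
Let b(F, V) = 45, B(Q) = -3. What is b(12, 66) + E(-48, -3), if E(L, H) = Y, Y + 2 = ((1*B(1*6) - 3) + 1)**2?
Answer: 68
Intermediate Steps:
Y = 23 (Y = -2 + ((1*(-3) - 3) + 1)**2 = -2 + ((-3 - 3) + 1)**2 = -2 + (-6 + 1)**2 = -2 + (-5)**2 = -2 + 25 = 23)
E(L, H) = 23
b(12, 66) + E(-48, -3) = 45 + 23 = 68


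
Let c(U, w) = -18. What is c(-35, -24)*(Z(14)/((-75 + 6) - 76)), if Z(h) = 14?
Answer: 252/145 ≈ 1.7379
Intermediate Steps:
c(-35, -24)*(Z(14)/((-75 + 6) - 76)) = -252/((-75 + 6) - 76) = -252/(-69 - 76) = -252/(-145) = -252*(-1)/145 = -18*(-14/145) = 252/145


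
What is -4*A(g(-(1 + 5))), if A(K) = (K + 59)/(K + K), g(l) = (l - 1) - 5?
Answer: 47/6 ≈ 7.8333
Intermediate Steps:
g(l) = -6 + l (g(l) = (-1 + l) - 5 = -6 + l)
A(K) = (59 + K)/(2*K) (A(K) = (59 + K)/((2*K)) = (59 + K)*(1/(2*K)) = (59 + K)/(2*K))
-4*A(g(-(1 + 5))) = -2*(59 + (-6 - (1 + 5)))/(-6 - (1 + 5)) = -2*(59 + (-6 - 1*6))/(-6 - 1*6) = -2*(59 + (-6 - 6))/(-6 - 6) = -2*(59 - 12)/(-12) = -2*(-1)*47/12 = -4*(-47/24) = 47/6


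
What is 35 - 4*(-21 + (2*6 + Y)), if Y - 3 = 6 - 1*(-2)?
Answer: 27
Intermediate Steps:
Y = 11 (Y = 3 + (6 - 1*(-2)) = 3 + (6 + 2) = 3 + 8 = 11)
35 - 4*(-21 + (2*6 + Y)) = 35 - 4*(-21 + (2*6 + 11)) = 35 - 4*(-21 + (12 + 11)) = 35 - 4*(-21 + 23) = 35 - 4*2 = 35 - 8 = 27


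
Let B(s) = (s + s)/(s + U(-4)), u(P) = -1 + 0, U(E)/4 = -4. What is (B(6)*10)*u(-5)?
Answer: 12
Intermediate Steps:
U(E) = -16 (U(E) = 4*(-4) = -16)
u(P) = -1
B(s) = 2*s/(-16 + s) (B(s) = (s + s)/(s - 16) = (2*s)/(-16 + s) = 2*s/(-16 + s))
(B(6)*10)*u(-5) = ((2*6/(-16 + 6))*10)*(-1) = ((2*6/(-10))*10)*(-1) = ((2*6*(-⅒))*10)*(-1) = -6/5*10*(-1) = -12*(-1) = 12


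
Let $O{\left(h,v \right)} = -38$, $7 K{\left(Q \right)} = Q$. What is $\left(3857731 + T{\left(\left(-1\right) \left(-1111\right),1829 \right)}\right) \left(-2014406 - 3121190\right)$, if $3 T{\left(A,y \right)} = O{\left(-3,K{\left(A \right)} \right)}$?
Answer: $- \frac{59435048525380}{3} \approx -1.9812 \cdot 10^{13}$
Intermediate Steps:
$K{\left(Q \right)} = \frac{Q}{7}$
$T{\left(A,y \right)} = - \frac{38}{3}$ ($T{\left(A,y \right)} = \frac{1}{3} \left(-38\right) = - \frac{38}{3}$)
$\left(3857731 + T{\left(\left(-1\right) \left(-1111\right),1829 \right)}\right) \left(-2014406 - 3121190\right) = \left(3857731 - \frac{38}{3}\right) \left(-2014406 - 3121190\right) = \frac{11573155}{3} \left(-5135596\right) = - \frac{59435048525380}{3}$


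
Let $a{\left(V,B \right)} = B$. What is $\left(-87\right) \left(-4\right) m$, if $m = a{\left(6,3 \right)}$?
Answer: $1044$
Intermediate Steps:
$m = 3$
$\left(-87\right) \left(-4\right) m = \left(-87\right) \left(-4\right) 3 = 348 \cdot 3 = 1044$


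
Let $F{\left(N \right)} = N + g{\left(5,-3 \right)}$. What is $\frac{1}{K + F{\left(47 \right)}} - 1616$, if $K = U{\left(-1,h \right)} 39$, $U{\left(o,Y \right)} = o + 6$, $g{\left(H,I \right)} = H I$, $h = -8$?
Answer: $- \frac{366831}{227} \approx -1616.0$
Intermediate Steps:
$U{\left(o,Y \right)} = 6 + o$
$F{\left(N \right)} = -15 + N$ ($F{\left(N \right)} = N + 5 \left(-3\right) = N - 15 = -15 + N$)
$K = 195$ ($K = \left(6 - 1\right) 39 = 5 \cdot 39 = 195$)
$\frac{1}{K + F{\left(47 \right)}} - 1616 = \frac{1}{195 + \left(-15 + 47\right)} - 1616 = \frac{1}{195 + 32} - 1616 = \frac{1}{227} - 1616 = - \frac{366831}{227}$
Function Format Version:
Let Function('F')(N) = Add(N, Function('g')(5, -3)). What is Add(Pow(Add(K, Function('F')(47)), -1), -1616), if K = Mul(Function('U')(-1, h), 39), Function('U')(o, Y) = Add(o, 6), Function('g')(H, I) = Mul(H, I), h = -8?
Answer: Rational(-366831, 227) ≈ -1616.0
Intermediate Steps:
Function('U')(o, Y) = Add(6, o)
Function('F')(N) = Add(-15, N) (Function('F')(N) = Add(N, Mul(5, -3)) = Add(N, -15) = Add(-15, N))
K = 195 (K = Mul(Add(6, -1), 39) = Mul(5, 39) = 195)
Add(Pow(Add(K, Function('F')(47)), -1), -1616) = Add(Pow(Add(195, Add(-15, 47)), -1), -1616) = Add(Pow(Add(195, 32), -1), -1616) = Add(Pow(227, -1), -1616) = Add(Rational(1, 227), -1616) = Rational(-366831, 227)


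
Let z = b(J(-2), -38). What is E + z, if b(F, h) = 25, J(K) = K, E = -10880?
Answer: -10855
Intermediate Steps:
z = 25
E + z = -10880 + 25 = -10855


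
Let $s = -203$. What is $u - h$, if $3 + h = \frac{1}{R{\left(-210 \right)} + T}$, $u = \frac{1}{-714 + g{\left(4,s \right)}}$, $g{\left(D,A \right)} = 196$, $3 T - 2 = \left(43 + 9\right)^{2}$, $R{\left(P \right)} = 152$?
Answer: $\frac{409086}{136493} \approx 2.9971$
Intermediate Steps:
$T = 902$ ($T = \frac{2}{3} + \frac{\left(43 + 9\right)^{2}}{3} = \frac{2}{3} + \frac{52^{2}}{3} = \frac{2}{3} + \frac{1}{3} \cdot 2704 = \frac{2}{3} + \frac{2704}{3} = 902$)
$u = - \frac{1}{518}$ ($u = \frac{1}{-714 + 196} = \frac{1}{-518} = - \frac{1}{518} \approx -0.0019305$)
$h = - \frac{3161}{1054}$ ($h = -3 + \frac{1}{152 + 902} = -3 + \frac{1}{1054} = - \frac{3161}{1054} \approx -2.9991$)
$u - h = - \frac{1}{518} - - \frac{3161}{1054} = - \frac{1}{518} + \frac{3161}{1054} = \frac{409086}{136493}$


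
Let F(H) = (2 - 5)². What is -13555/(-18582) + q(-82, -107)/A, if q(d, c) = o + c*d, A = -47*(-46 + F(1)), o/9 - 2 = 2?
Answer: 187279565/32314098 ≈ 5.7956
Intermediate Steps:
o = 36 (o = 18 + 9*2 = 18 + 18 = 36)
F(H) = 9 (F(H) = (-3)² = 9)
A = 1739 (A = -47*(-46 + 9) = -47*(-37) = 1739)
q(d, c) = 36 + c*d
-13555/(-18582) + q(-82, -107)/A = -13555/(-18582) + (36 - 107*(-82))/1739 = -13555*(-1/18582) + (36 + 8774)*(1/1739) = 13555/18582 + 8810*(1/1739) = 13555/18582 + 8810/1739 = 187279565/32314098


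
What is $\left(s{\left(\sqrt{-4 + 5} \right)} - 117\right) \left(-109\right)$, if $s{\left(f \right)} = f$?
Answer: $12644$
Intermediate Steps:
$\left(s{\left(\sqrt{-4 + 5} \right)} - 117\right) \left(-109\right) = \left(\sqrt{-4 + 5} - 117\right) \left(-109\right) = \left(\sqrt{1} - 117\right) \left(-109\right) = \left(1 - 117\right) \left(-109\right) = \left(-116\right) \left(-109\right) = 12644$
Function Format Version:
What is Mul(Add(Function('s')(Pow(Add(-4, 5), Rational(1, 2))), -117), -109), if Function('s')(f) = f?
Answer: 12644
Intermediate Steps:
Mul(Add(Function('s')(Pow(Add(-4, 5), Rational(1, 2))), -117), -109) = Mul(Add(Pow(Add(-4, 5), Rational(1, 2)), -117), -109) = Mul(Add(Pow(1, Rational(1, 2)), -117), -109) = Mul(Add(1, -117), -109) = Mul(-116, -109) = 12644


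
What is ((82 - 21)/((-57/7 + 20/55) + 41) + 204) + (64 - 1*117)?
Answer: 390955/2558 ≈ 152.84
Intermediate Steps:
((82 - 21)/((-57/7 + 20/55) + 41) + 204) + (64 - 1*117) = (61/((-57*⅐ + 20*(1/55)) + 41) + 204) + (64 - 117) = (61/((-57/7 + 4/11) + 41) + 204) - 53 = (61/(-599/77 + 41) + 204) - 53 = (61/(2558/77) + 204) - 53 = (61*(77/2558) + 204) - 53 = (4697/2558 + 204) - 53 = 526529/2558 - 53 = 390955/2558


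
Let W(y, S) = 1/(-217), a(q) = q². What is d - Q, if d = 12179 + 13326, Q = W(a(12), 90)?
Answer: 5534586/217 ≈ 25505.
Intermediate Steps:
W(y, S) = -1/217
Q = -1/217 ≈ -0.0046083
d = 25505
d - Q = 25505 - 1*(-1/217) = 25505 + 1/217 = 5534586/217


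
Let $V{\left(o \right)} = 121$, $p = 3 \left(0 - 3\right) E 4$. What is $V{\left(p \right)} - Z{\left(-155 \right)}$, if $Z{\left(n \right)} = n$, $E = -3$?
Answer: $276$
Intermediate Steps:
$p = 108$ ($p = 3 \left(0 - 3\right) \left(-3\right) 4 = 3 \left(-3\right) \left(-3\right) 4 = \left(-9\right) \left(-3\right) 4 = 27 \cdot 4 = 108$)
$V{\left(p \right)} - Z{\left(-155 \right)} = 121 - -155 = 121 + 155 = 276$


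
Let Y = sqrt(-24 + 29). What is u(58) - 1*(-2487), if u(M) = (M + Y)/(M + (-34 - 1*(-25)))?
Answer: 121921/49 + sqrt(5)/49 ≈ 2488.2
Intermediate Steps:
Y = sqrt(5) ≈ 2.2361
u(M) = (M + sqrt(5))/(-9 + M) (u(M) = (M + sqrt(5))/(M + (-34 - 1*(-25))) = (M + sqrt(5))/(M + (-34 + 25)) = (M + sqrt(5))/(M - 9) = (M + sqrt(5))/(-9 + M))
u(58) - 1*(-2487) = (58 + sqrt(5))/(-9 + 58) - 1*(-2487) = (58 + sqrt(5))/49 + 2487 = (58/49 + sqrt(5)/49) + 2487 = 121921/49 + sqrt(5)/49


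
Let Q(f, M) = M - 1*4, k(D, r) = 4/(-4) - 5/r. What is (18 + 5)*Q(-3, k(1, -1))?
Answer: 0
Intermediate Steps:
k(D, r) = -1 - 5/r (k(D, r) = 4*(-¼) - 5/r = -1 - 5/r)
Q(f, M) = -4 + M (Q(f, M) = M - 4 = -4 + M)
(18 + 5)*Q(-3, k(1, -1)) = (18 + 5)*(-4 + (-5 - 1*(-1))/(-1)) = 23*(-4 - (-5 + 1)) = 23*(-4 - 1*(-4)) = 23*(-4 + 4) = 23*0 = 0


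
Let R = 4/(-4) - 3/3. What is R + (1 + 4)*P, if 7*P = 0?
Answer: -2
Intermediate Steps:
P = 0 (P = (⅐)*0 = 0)
R = -2 (R = 4*(-¼) - 3*⅓ = -1 - 1 = -2)
R + (1 + 4)*P = -2 + (1 + 4)*0 = -2 + 5*0 = -2 + 0 = -2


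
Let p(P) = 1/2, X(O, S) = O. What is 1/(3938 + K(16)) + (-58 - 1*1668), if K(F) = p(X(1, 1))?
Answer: -13595700/7877 ≈ -1726.0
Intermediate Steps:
p(P) = ½
K(F) = ½
1/(3938 + K(16)) + (-58 - 1*1668) = 1/(3938 + ½) + (-58 - 1*1668) = 1/(7877/2) + (-58 - 1668) = 2/7877 - 1726 = -13595700/7877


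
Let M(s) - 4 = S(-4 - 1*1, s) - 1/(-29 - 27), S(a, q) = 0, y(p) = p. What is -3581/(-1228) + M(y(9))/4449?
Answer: 74371747/25495736 ≈ 2.9170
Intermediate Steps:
M(s) = 225/56 (M(s) = 4 + (0 - 1/(-29 - 27)) = 4 + (0 - 1/(-56)) = 4 + (0 - 1*(-1/56)) = 4 + (0 + 1/56) = 4 + 1/56 = 225/56)
-3581/(-1228) + M(y(9))/4449 = -3581/(-1228) + (225/56)/4449 = -3581*(-1/1228) + (225/56)*(1/4449) = 3581/1228 + 75/83048 = 74371747/25495736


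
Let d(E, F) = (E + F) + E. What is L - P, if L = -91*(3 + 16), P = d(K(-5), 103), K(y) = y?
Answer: -1822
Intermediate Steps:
d(E, F) = F + 2*E
P = 93 (P = 103 + 2*(-5) = 103 - 10 = 93)
L = -1729 (L = -91*19 = -1729)
L - P = -1729 - 1*93 = -1729 - 93 = -1822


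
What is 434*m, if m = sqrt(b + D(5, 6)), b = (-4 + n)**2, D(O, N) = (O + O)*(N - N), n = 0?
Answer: 1736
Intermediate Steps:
D(O, N) = 0 (D(O, N) = (2*O)*0 = 0)
b = 16 (b = (-4 + 0)**2 = (-4)**2 = 16)
m = 4 (m = sqrt(16 + 0) = sqrt(16) = 4)
434*m = 434*4 = 1736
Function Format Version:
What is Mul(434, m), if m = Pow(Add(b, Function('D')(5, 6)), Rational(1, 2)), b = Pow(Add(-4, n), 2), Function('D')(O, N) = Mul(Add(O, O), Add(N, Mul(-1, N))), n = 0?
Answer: 1736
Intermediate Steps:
Function('D')(O, N) = 0 (Function('D')(O, N) = Mul(Mul(2, O), 0) = 0)
b = 16 (b = Pow(Add(-4, 0), 2) = Pow(-4, 2) = 16)
m = 4 (m = Pow(Add(16, 0), Rational(1, 2)) = Pow(16, Rational(1, 2)) = 4)
Mul(434, m) = Mul(434, 4) = 1736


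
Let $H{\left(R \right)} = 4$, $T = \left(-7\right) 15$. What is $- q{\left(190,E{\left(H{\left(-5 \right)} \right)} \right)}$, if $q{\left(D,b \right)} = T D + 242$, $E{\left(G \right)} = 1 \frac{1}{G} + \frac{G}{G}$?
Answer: $19708$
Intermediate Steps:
$T = -105$
$E{\left(G \right)} = 1 + \frac{1}{G}$ ($E{\left(G \right)} = \frac{1}{G} + 1 = 1 + \frac{1}{G}$)
$q{\left(D,b \right)} = 242 - 105 D$ ($q{\left(D,b \right)} = - 105 D + 242 = 242 - 105 D$)
$- q{\left(190,E{\left(H{\left(-5 \right)} \right)} \right)} = - (242 - 19950) = \left(-1\right) \left(-19708\right) = 19708$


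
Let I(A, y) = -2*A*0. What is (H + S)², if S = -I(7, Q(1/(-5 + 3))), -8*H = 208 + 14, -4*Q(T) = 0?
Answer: 12321/16 ≈ 770.06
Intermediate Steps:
Q(T) = 0 (Q(T) = -¼*0 = 0)
I(A, y) = 0
H = -111/4 (H = -(208 + 14)/8 = -⅛*222 = -111/4 ≈ -27.750)
S = 0 (S = -1*0 = 0)
(H + S)² = (-111/4 + 0)² = (-111/4)² = 12321/16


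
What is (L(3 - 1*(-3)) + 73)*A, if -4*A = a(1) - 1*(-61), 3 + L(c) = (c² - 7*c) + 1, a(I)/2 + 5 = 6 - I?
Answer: -3965/4 ≈ -991.25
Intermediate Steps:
a(I) = 2 - 2*I (a(I) = -10 + 2*(6 - I) = -10 + (12 - 2*I) = 2 - 2*I)
L(c) = -2 + c² - 7*c (L(c) = -3 + ((c² - 7*c) + 1) = -3 + (1 + c² - 7*c) = -2 + c² - 7*c)
A = -61/4 (A = -((2 - 2*1) - 1*(-61))/4 = -((2 - 2) + 61)/4 = -(0 + 61)/4 = -¼*61 = -61/4 ≈ -15.250)
(L(3 - 1*(-3)) + 73)*A = ((-2 + (3 - 1*(-3))² - 7*(3 - 1*(-3))) + 73)*(-61/4) = ((-2 + (3 + 3)² - 7*(3 + 3)) + 73)*(-61/4) = ((-2 + 6² - 7*6) + 73)*(-61/4) = ((-2 + 36 - 42) + 73)*(-61/4) = (-8 + 73)*(-61/4) = 65*(-61/4) = -3965/4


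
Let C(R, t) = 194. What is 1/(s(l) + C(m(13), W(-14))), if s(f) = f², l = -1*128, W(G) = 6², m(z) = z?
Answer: 1/16578 ≈ 6.0321e-5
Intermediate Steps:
W(G) = 36
l = -128
1/(s(l) + C(m(13), W(-14))) = 1/((-128)² + 194) = 1/(16384 + 194) = 1/16578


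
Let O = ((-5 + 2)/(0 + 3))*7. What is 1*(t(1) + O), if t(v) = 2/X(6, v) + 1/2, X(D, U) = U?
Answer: -9/2 ≈ -4.5000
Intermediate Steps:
t(v) = ½ + 2/v (t(v) = 2/v + 1/2 = 2/v + 1*(½) = 2/v + ½ = ½ + 2/v)
O = -7 (O = -3/3*7 = -3*⅓*7 = -1*7 = -7)
1*(t(1) + O) = 1*((½)*(4 + 1)/1 - 7) = 1*((½)*1*5 - 7) = 1*(5/2 - 7) = 1*(-9/2) = -9/2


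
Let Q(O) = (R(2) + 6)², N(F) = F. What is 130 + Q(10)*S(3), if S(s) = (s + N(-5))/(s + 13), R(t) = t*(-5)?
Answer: 128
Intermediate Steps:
R(t) = -5*t
S(s) = (-5 + s)/(13 + s) (S(s) = (s - 5)/(s + 13) = (-5 + s)/(13 + s))
Q(O) = 16 (Q(O) = (-5*2 + 6)² = (-10 + 6)² = (-4)² = 16)
130 + Q(10)*S(3) = 130 + 16*((-5 + 3)/(13 + 3)) = 130 + 16*(-2/16) = 130 + 16*((1/16)*(-2)) = 130 + 16*(-⅛) = 130 - 2 = 128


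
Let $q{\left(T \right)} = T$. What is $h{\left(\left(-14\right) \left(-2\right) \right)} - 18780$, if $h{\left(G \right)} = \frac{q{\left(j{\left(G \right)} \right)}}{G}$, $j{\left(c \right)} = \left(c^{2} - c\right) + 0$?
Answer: $-18753$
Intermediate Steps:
$j{\left(c \right)} = c^{2} - c$
$h{\left(G \right)} = -1 + G$ ($h{\left(G \right)} = \frac{G \left(-1 + G\right)}{G} = -1 + G$)
$h{\left(\left(-14\right) \left(-2\right) \right)} - 18780 = \left(-1 - -28\right) - 18780 = \left(-1 + 28\right) - 18780 = 27 - 18780 = -18753$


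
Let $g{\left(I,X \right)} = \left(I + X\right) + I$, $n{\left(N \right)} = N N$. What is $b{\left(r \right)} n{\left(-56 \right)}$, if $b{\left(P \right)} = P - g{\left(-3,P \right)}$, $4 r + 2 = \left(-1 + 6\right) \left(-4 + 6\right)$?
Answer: $18816$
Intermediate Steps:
$n{\left(N \right)} = N^{2}$
$r = 2$ ($r = - \frac{1}{2} + \frac{\left(-1 + 6\right) \left(-4 + 6\right)}{4} = - \frac{1}{2} + \frac{5 \cdot 2}{4} = - \frac{1}{2} + \frac{1}{4} \cdot 10 = - \frac{1}{2} + \frac{5}{2} = 2$)
$g{\left(I,X \right)} = X + 2 I$
$b{\left(P \right)} = 6$ ($b{\left(P \right)} = P - \left(P + 2 \left(-3\right)\right) = P - \left(P - 6\right) = P - \left(-6 + P\right) = 6$)
$b{\left(r \right)} n{\left(-56 \right)} = 6 \left(-56\right)^{2} = 6 \cdot 3136 = 18816$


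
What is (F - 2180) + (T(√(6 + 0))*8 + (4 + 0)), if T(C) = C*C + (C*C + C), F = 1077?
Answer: -1003 + 8*√6 ≈ -983.40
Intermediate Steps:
T(C) = C + 2*C² (T(C) = C² + (C² + C) = C² + (C + C²) = C + 2*C²)
(F - 2180) + (T(√(6 + 0))*8 + (4 + 0)) = (1077 - 2180) + ((√(6 + 0)*(1 + 2*√(6 + 0)))*8 + (4 + 0)) = -1103 + ((√6*(1 + 2*√6))*8 + 4) = -1103 + (8*√6*(1 + 2*√6) + 4) = -1103 + (4 + 8*√6*(1 + 2*√6)) = -1099 + 8*√6*(1 + 2*√6)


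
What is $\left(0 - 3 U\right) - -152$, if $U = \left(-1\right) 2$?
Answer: $158$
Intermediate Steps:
$U = -2$
$\left(0 - 3 U\right) - -152 = \left(0 - -6\right) - -152 = \left(0 + 6\right) + 152 = 6 + 152 = 158$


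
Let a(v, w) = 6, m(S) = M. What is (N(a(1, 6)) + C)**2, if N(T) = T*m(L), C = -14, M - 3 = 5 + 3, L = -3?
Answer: 2704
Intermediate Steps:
M = 11 (M = 3 + (5 + 3) = 3 + 8 = 11)
m(S) = 11
N(T) = 11*T (N(T) = T*11 = 11*T)
(N(a(1, 6)) + C)**2 = (11*6 - 14)**2 = (66 - 14)**2 = 52**2 = 2704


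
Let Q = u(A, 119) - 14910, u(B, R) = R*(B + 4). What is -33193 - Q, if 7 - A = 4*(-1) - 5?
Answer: -20663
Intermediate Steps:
A = 16 (A = 7 - (4*(-1) - 5) = 7 - (-4 - 5) = 7 - 1*(-9) = 7 + 9 = 16)
u(B, R) = R*(4 + B)
Q = -12530 (Q = 119*(4 + 16) - 14910 = 119*20 - 14910 = 2380 - 14910 = -12530)
-33193 - Q = -33193 - 1*(-12530) = -33193 + 12530 = -20663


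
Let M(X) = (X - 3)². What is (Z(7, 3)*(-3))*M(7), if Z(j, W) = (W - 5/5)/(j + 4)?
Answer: -96/11 ≈ -8.7273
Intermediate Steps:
M(X) = (-3 + X)²
Z(j, W) = (-1 + W)/(4 + j) (Z(j, W) = (W - 5*⅕)/(4 + j) = (W - 1)/(4 + j) = (-1 + W)/(4 + j))
(Z(7, 3)*(-3))*M(7) = (((-1 + 3)/(4 + 7))*(-3))*(-3 + 7)² = ((2/11)*(-3))*4² = (((1/11)*2)*(-3))*16 = ((2/11)*(-3))*16 = -6/11*16 = -96/11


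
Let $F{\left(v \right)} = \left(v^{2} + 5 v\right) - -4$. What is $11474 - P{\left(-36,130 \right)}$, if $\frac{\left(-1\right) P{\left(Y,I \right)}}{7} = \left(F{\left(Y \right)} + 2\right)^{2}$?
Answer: $8823662$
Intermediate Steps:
$F{\left(v \right)} = 4 + v^{2} + 5 v$ ($F{\left(v \right)} = \left(v^{2} + 5 v\right) + 4 = 4 + v^{2} + 5 v$)
$P{\left(Y,I \right)} = - 7 \left(6 + Y^{2} + 5 Y\right)^{2}$ ($P{\left(Y,I \right)} = - 7 \left(\left(4 + Y^{2} + 5 Y\right) + 2\right)^{2} = - 7 \left(6 + Y^{2} + 5 Y\right)^{2}$)
$11474 - P{\left(-36,130 \right)} = 11474 - - 7 \left(6 + \left(-36\right)^{2} + 5 \left(-36\right)\right)^{2} = 11474 - - 7 \left(6 + 1296 - 180\right)^{2} = 11474 - - 7 \cdot 1122^{2} = 11474 - \left(-7\right) 1258884 = 11474 - -8812188 = 11474 + 8812188 = 8823662$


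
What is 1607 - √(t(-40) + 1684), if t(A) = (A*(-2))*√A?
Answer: 1607 - 2*√(421 + 40*I*√10) ≈ 1565.5 - 6.0978*I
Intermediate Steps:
t(A) = -2*A^(3/2) (t(A) = (-2*A)*√A = -2*A^(3/2))
1607 - √(t(-40) + 1684) = 1607 - √(-(-160)*I*√10 + 1684) = 1607 - √(160*I*√10 + 1684) = 1607 - √(1684 + 160*I*√10)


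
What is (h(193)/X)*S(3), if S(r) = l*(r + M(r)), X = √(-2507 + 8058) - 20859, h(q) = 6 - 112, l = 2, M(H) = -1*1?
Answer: 4422108/217546165 + 212*√5551/217546165 ≈ 0.020400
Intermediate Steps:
M(H) = -1
h(q) = -106
X = -20859 + √5551 (X = √5551 - 20859 = -20859 + √5551 ≈ -20785.)
S(r) = -2 + 2*r (S(r) = 2*(r - 1) = 2*(-1 + r) = -2 + 2*r)
(h(193)/X)*S(3) = (-106/(-20859 + √5551))*(-2 + 2*3) = (-106/(-20859 + √5551))*(-2 + 6) = -106/(-20859 + √5551)*4 = -424/(-20859 + √5551)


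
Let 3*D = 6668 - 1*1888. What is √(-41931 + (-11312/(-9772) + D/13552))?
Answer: I*√1090076098909245/161238 ≈ 204.77*I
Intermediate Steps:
D = 4780/3 (D = (6668 - 1*1888)/3 = (6668 - 1888)/3 = (⅓)*4780 = 4780/3 ≈ 1593.3)
√(-41931 + (-11312/(-9772) + D/13552)) = √(-41931 + (-11312/(-9772) + (4780/3)/13552)) = √(-41931 + (-11312*(-1/9772) + (4780/3)*(1/13552))) = √(-41931 + (404/349 + 1195/10164)) = √(-41931 + 4523311/3547236) = √(-148734629405/3547236) = I*√1090076098909245/161238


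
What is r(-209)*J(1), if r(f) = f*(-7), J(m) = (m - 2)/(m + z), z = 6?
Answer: -209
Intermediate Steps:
J(m) = (-2 + m)/(6 + m) (J(m) = (m - 2)/(m + 6) = (-2 + m)/(6 + m))
r(f) = -7*f
r(-209)*J(1) = (-7*(-209))*((-2 + 1)/(6 + 1)) = 1463*(-1/7) = 1463*((⅐)*(-1)) = 1463*(-⅐) = -209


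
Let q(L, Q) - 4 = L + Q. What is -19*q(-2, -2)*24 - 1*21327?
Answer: -21327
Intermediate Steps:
q(L, Q) = 4 + L + Q (q(L, Q) = 4 + (L + Q) = 4 + L + Q)
-19*q(-2, -2)*24 - 1*21327 = -19*(4 - 2 - 2)*24 - 1*21327 = -19*0*24 - 21327 = 0*24 - 21327 = 0 - 21327 = -21327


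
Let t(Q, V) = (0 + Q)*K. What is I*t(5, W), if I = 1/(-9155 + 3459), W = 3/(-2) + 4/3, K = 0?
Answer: 0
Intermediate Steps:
W = -1/6 (W = 3*(-1/2) + 4*(1/3) = -3/2 + 4/3 = -1/6 ≈ -0.16667)
t(Q, V) = 0 (t(Q, V) = (0 + Q)*0 = Q*0 = 0)
I = -1/5696 (I = 1/(-5696) = -1/5696 ≈ -0.00017556)
I*t(5, W) = -1/5696*0 = 0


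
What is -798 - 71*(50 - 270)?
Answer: 14822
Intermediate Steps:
-798 - 71*(50 - 270) = -798 - 71*(-220) = -798 + 15620 = 14822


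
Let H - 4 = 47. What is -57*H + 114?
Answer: -2793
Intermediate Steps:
H = 51 (H = 4 + 47 = 51)
-57*H + 114 = -57*51 + 114 = -2907 + 114 = -2793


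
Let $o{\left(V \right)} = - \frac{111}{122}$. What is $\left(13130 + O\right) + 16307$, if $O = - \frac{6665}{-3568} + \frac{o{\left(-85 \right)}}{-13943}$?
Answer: $\frac{89337133859787}{3034666064} \approx 29439.0$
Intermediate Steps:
$o{\left(V \right)} = - \frac{111}{122}$ ($o{\left(V \right)} = \left(-111\right) \frac{1}{122} = - \frac{111}{122}$)
$O = \frac{5668933819}{3034666064}$ ($O = - \frac{6665}{-3568} - \frac{111}{122 \left(-13943\right)} = \left(-6665\right) \left(- \frac{1}{3568}\right) - - \frac{111}{1701046} = \frac{6665}{3568} + \frac{111}{1701046} = \frac{5668933819}{3034666064} \approx 1.8681$)
$\left(13130 + O\right) + 16307 = \left(13130 + \frac{5668933819}{3034666064}\right) + 16307 = \frac{39850834354139}{3034666064} + 16307 = \frac{89337133859787}{3034666064}$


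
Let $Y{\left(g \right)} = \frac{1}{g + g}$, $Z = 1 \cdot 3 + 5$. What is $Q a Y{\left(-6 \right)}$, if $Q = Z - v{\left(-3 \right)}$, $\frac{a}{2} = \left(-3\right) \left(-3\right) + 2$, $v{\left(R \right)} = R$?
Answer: $- \frac{121}{6} \approx -20.167$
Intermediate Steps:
$Z = 8$ ($Z = 3 + 5 = 8$)
$a = 22$ ($a = 2 \left(\left(-3\right) \left(-3\right) + 2\right) = 2 \left(9 + 2\right) = 2 \cdot 11 = 22$)
$Y{\left(g \right)} = \frac{1}{2 g}$
$Q = 11$ ($Q = 8 - -3 = 8 + 3 = 11$)
$Q a Y{\left(-6 \right)} = 11 \cdot 22 \frac{1}{2 \left(-6\right)} = 242 \cdot \frac{1}{2} \left(- \frac{1}{6}\right) = 242 \left(- \frac{1}{12}\right) = - \frac{121}{6}$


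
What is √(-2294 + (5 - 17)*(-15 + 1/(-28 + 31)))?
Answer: I*√2118 ≈ 46.022*I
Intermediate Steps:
√(-2294 + (5 - 17)*(-15 + 1/(-28 + 31))) = √(-2294 - 12*(-15 + 1/3)) = √(-2294 - 12*(-15 + ⅓)) = √(-2294 - 12*(-44/3)) = √(-2294 + 176) = √(-2118) = I*√2118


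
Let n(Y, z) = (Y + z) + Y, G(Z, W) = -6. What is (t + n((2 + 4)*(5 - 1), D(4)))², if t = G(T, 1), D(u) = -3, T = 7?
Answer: 1521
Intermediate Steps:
n(Y, z) = z + 2*Y
t = -6
(t + n((2 + 4)*(5 - 1), D(4)))² = (-6 + (-3 + 2*((2 + 4)*(5 - 1))))² = (-6 + (-3 + 2*(6*4)))² = (-6 + (-3 + 2*24))² = (-6 + (-3 + 48))² = (-6 + 45)² = 39² = 1521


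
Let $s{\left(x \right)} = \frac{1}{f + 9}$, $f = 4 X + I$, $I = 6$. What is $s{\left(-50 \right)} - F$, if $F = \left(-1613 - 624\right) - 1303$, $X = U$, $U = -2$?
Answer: $\frac{24781}{7} \approx 3540.1$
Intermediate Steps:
$X = -2$
$f = -2$ ($f = 4 \left(-2\right) + 6 = -8 + 6 = -2$)
$F = -3540$ ($F = -2237 - 1303 = -3540$)
$s{\left(x \right)} = \frac{1}{7}$ ($s{\left(x \right)} = \frac{1}{-2 + 9} = \frac{1}{7}$)
$s{\left(-50 \right)} - F = \frac{1}{7} - -3540 = \frac{1}{7} + 3540 = \frac{24781}{7}$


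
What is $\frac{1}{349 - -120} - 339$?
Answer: $- \frac{158990}{469} \approx -339.0$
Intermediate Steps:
$\frac{1}{349 - -120} - 339 = \frac{1}{349 + 120} - 339 = \frac{1}{469} - 339 = - \frac{158990}{469}$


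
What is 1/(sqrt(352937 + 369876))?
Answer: sqrt(4277)/55601 ≈ 0.0011762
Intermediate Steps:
1/(sqrt(352937 + 369876)) = 1/(sqrt(722813)) = 1/(13*sqrt(4277)) = sqrt(4277)/55601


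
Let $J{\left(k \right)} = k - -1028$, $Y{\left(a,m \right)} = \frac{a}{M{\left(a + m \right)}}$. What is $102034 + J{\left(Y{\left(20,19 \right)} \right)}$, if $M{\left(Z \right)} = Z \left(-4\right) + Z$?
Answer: $\frac{12058234}{117} \approx 1.0306 \cdot 10^{5}$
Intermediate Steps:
$M{\left(Z \right)} = - 3 Z$ ($M{\left(Z \right)} = - 4 Z + Z = - 3 Z$)
$Y{\left(a,m \right)} = \frac{a}{- 3 a - 3 m}$ ($Y{\left(a,m \right)} = \frac{a}{\left(-3\right) \left(a + m\right)} = \frac{a}{- 3 a - 3 m}$)
$J{\left(k \right)} = 1028 + k$ ($J{\left(k \right)} = k + 1028 = 1028 + k$)
$102034 + J{\left(Y{\left(20,19 \right)} \right)} = 102034 + \left(1028 + \frac{1}{3} \cdot 20 \frac{1}{\left(-1\right) 20 - 19}\right) = 102034 + \left(1028 + \frac{1}{3} \cdot 20 \frac{1}{-20 - 19}\right) = 102034 + \left(1028 + \frac{1}{3} \cdot 20 \frac{1}{-39}\right) = 102034 + \left(1028 + \frac{1}{3} \cdot 20 \left(- \frac{1}{39}\right)\right) = 102034 + \left(1028 - \frac{20}{117}\right) = 102034 + \frac{120256}{117} = \frac{12058234}{117}$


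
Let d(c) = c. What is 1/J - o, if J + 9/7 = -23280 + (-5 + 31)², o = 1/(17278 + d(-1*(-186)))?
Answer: -280485/2763450968 ≈ -0.00010150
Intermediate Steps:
o = 1/17464 (o = 1/(17278 - 1*(-186)) = 1/(17278 + 186) = 1/17464 ≈ 5.7261e-5)
J = -158237/7 (J = -9/7 + (-23280 + (-5 + 31)²) = -9/7 + (-23280 + 26²) = -9/7 + (-23280 + 676) = -9/7 - 22604 = -158237/7 ≈ -22605.)
1/J - o = 1/(-158237/7) - 1*1/17464 = -7/158237 - 1/17464 = -280485/2763450968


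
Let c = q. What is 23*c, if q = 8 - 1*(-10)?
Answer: 414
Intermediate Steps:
q = 18 (q = 8 + 10 = 18)
c = 18
23*c = 23*18 = 414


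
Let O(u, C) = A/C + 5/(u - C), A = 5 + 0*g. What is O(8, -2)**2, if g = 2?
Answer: 4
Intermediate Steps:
A = 5 (A = 5 + 0*2 = 5 + 0 = 5)
O(u, C) = 5/C + 5/(u - C)
O(8, -2)**2 = (5*8/(-2*(8 - 1*(-2))))**2 = (5*8*(-1/2)/(8 + 2))**2 = (5*8*(-1/2)/10)**2 = (5*8*(-1/2)*(1/10))**2 = (-2)**2 = 4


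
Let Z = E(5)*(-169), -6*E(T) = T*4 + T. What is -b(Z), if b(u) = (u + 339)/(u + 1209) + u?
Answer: -48536329/68874 ≈ -704.71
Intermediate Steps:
E(T) = -5*T/6 (E(T) = -(T*4 + T)/6 = -(4*T + T)/6 = -5*T/6)
Z = 4225/6 (Z = -⅚*5*(-169) = -25/6*(-169) = 4225/6 ≈ 704.17)
b(u) = u + (339 + u)/(1209 + u) (b(u) = (339 + u)/(1209 + u) + u = u + (339 + u)/(1209 + u))
-b(Z) = -(339 + (4225/6)² + 1210*(4225/6))/(1209 + 4225/6) = -(339 + 17850625/36 + 2556125/3)/11479/6 = -6*48536329/(11479*36) = -1*48536329/68874 = -48536329/68874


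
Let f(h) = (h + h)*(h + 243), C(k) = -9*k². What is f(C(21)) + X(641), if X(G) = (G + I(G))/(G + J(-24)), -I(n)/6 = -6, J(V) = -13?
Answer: 18574349141/628 ≈ 2.9577e+7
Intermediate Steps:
I(n) = 36 (I(n) = -6*(-6) = 36)
f(h) = 2*h*(243 + h) (f(h) = (2*h)*(243 + h) = 2*h*(243 + h))
X(G) = (36 + G)/(-13 + G) (X(G) = (G + 36)/(G - 13) = (36 + G)/(-13 + G))
f(C(21)) + X(641) = 2*(-9*21²)*(243 - 9*21²) + (36 + 641)/(-13 + 641) = 2*(-9*441)*(243 - 9*441) + 677/628 = 2*(-3969)*(243 - 3969) + (1/628)*677 = 2*(-3969)*(-3726) + 677/628 = 29576988 + 677/628 = 18574349141/628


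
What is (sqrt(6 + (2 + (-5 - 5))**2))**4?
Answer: 4900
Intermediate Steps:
(sqrt(6 + (2 + (-5 - 5))**2))**4 = (sqrt(6 + (2 - 10)**2))**4 = (sqrt(6 + (-8)**2))**4 = (sqrt(6 + 64))**4 = (sqrt(70))**4 = 4900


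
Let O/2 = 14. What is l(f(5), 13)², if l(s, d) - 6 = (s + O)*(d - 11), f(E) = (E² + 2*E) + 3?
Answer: 19044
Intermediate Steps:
O = 28 (O = 2*14 = 28)
f(E) = 3 + E² + 2*E
l(s, d) = 6 + (-11 + d)*(28 + s) (l(s, d) = 6 + (s + 28)*(d - 11) = 6 + (28 + s)*(-11 + d) = 6 + (-11 + d)*(28 + s))
l(f(5), 13)² = (-302 - 11*(3 + 5² + 2*5) + 28*13 + 13*(3 + 5² + 2*5))² = (-302 - 11*(3 + 25 + 10) + 364 + 13*(3 + 25 + 10))² = (-302 - 11*38 + 364 + 13*38)² = (-302 - 418 + 364 + 494)² = 138² = 19044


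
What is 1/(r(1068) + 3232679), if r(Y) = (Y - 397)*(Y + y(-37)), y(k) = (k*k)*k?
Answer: -1/30038856 ≈ -3.3290e-8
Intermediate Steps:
y(k) = k³ (y(k) = k²*k = k³)
r(Y) = (-50653 + Y)*(-397 + Y) (r(Y) = (Y - 397)*(Y + (-37)³) = (-397 + Y)*(Y - 50653) = (-397 + Y)*(-50653 + Y) = (-50653 + Y)*(-397 + Y))
1/(r(1068) + 3232679) = 1/((20109241 + 1068² - 51050*1068) + 3232679) = 1/((20109241 + 1140624 - 54521400) + 3232679) = 1/(-33271535 + 3232679) = 1/(-30038856) = -1/30038856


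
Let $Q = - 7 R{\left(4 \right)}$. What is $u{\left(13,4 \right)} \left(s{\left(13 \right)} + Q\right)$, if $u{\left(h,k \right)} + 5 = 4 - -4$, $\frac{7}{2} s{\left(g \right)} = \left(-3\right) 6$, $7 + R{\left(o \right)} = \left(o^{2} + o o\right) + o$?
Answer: $- \frac{4371}{7} \approx -624.43$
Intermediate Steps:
$R{\left(o \right)} = -7 + o + 2 o^{2}$ ($R{\left(o \right)} = -7 + \left(\left(o^{2} + o o\right) + o\right) = -7 + \left(\left(o^{2} + o^{2}\right) + o\right) = -7 + \left(2 o^{2} + o\right) = -7 + \left(o + 2 o^{2}\right) = -7 + o + 2 o^{2}$)
$s{\left(g \right)} = - \frac{36}{7}$ ($s{\left(g \right)} = \frac{2 \left(\left(-3\right) 6\right)}{7} = \frac{2}{7} \left(-18\right) = - \frac{36}{7}$)
$u{\left(h,k \right)} = 3$ ($u{\left(h,k \right)} = -5 + \left(4 - -4\right) = -5 + \left(4 + 4\right) = -5 + 8 = 3$)
$Q = -203$ ($Q = - 7 \left(-7 + 4 + 2 \cdot 4^{2}\right) = - 7 \left(-7 + 4 + 2 \cdot 16\right) = - 7 \left(-7 + 4 + 32\right) = \left(-7\right) 29 = -203$)
$u{\left(13,4 \right)} \left(s{\left(13 \right)} + Q\right) = 3 \left(- \frac{36}{7} - 203\right) = 3 \left(- \frac{1457}{7}\right) = - \frac{4371}{7}$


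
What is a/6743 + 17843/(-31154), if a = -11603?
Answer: -481795211/210071422 ≈ -2.2935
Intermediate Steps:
a/6743 + 17843/(-31154) = -11603/6743 + 17843/(-31154) = -11603*1/6743 + 17843*(-1/31154) = -11603/6743 - 17843/31154 = -481795211/210071422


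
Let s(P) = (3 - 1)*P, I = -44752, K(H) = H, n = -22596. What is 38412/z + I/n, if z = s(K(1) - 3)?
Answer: -54236159/5649 ≈ -9601.0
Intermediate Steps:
s(P) = 2*P
z = -4 (z = 2*(1 - 3) = 2*(-2) = -4)
38412/z + I/n = 38412/(-4) - 44752/(-22596) = 38412*(-¼) - 44752*(-1/22596) = -9603 + 11188/5649 = -54236159/5649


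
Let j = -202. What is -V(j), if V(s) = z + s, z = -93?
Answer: 295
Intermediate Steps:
V(s) = -93 + s
-V(j) = -(-93 - 202) = -1*(-295) = 295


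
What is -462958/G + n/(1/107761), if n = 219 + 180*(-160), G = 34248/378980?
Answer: -13207056758476/4281 ≈ -3.0850e+9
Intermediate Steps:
G = 8562/94745 (G = 34248*(1/378980) = 8562/94745 ≈ 0.090369)
n = -28581 (n = 219 - 28800 = -28581)
-462958/G + n/(1/107761) = -462958/8562/94745 - 28581/(1/107761) = -462958*94745/8562 - 28581/1/107761 = -21931477855/4281 - 28581*107761 = -21931477855/4281 - 3079917141 = -13207056758476/4281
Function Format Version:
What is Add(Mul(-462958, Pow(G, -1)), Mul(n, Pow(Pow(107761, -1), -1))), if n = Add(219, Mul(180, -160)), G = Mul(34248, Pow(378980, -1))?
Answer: Rational(-13207056758476, 4281) ≈ -3.0850e+9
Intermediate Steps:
G = Rational(8562, 94745) (G = Mul(34248, Rational(1, 378980)) = Rational(8562, 94745) ≈ 0.090369)
n = -28581 (n = Add(219, -28800) = -28581)
Add(Mul(-462958, Pow(G, -1)), Mul(n, Pow(Pow(107761, -1), -1))) = Add(Mul(-462958, Pow(Rational(8562, 94745), -1)), Mul(-28581, Pow(Pow(107761, -1), -1))) = Add(Mul(-462958, Rational(94745, 8562)), Mul(-28581, Pow(Rational(1, 107761), -1))) = Add(Rational(-21931477855, 4281), Mul(-28581, 107761)) = Add(Rational(-21931477855, 4281), -3079917141) = Rational(-13207056758476, 4281)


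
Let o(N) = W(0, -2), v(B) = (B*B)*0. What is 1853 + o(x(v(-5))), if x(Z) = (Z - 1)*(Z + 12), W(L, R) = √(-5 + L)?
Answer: 1853 + I*√5 ≈ 1853.0 + 2.2361*I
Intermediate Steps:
v(B) = 0 (v(B) = B²*0 = 0)
x(Z) = (-1 + Z)*(12 + Z)
o(N) = I*√5 (o(N) = √(-5 + 0) = √(-5) = I*√5)
1853 + o(x(v(-5))) = 1853 + I*√5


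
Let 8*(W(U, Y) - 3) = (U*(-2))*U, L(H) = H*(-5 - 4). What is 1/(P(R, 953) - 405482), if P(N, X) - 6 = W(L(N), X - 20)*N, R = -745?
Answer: 4/33491352781 ≈ 1.1943e-10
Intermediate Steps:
L(H) = -9*H (L(H) = H*(-9) = -9*H)
W(U, Y) = 3 - U**2/4 (W(U, Y) = 3 + ((U*(-2))*U)/8 = 3 + ((-2*U)*U)/8 = 3 + (-2*U**2)/8 = 3 - U**2/4)
P(N, X) = 6 + N*(3 - 81*N**2/4) (P(N, X) = 6 + (3 - 81*N**2/4)*N = 6 + N*(3 - 81*N**2/4))
1/(P(R, 953) - 405482) = 1/((6 + 3*(-745) - 81/4*(-745)**3) - 405482) = 1/((6 - 2235 - 81/4*(-413493625)) - 405482) = 1/((6 - 2235 + 33492983625/4) - 405482) = 1/(33492974709/4 - 405482) = 1/(33491352781/4) = 4/33491352781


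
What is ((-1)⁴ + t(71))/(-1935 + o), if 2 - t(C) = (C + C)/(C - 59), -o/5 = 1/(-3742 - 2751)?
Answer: 344129/75383700 ≈ 0.0045650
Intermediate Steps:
o = 5/6493 (o = -5/(-3742 - 2751) = -5/(-6493) = -5*(-1/6493) = 5/6493 ≈ 0.00077006)
t(C) = 2 - 2*C/(-59 + C) (t(C) = 2 - (C + C)/(C - 59) = 2 - 2*C/(-59 + C))
((-1)⁴ + t(71))/(-1935 + o) = ((-1)⁴ - 118/(-59 + 71))/(-1935 + 5/6493) = (1 - 118/12)/(-12563950/6493) = (1 - 118*1/12)*(-6493/12563950) = (1 - 59/6)*(-6493/12563950) = -53/6*(-6493/12563950) = 344129/75383700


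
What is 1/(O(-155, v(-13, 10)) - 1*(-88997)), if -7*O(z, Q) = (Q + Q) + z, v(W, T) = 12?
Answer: 7/623110 ≈ 1.1234e-5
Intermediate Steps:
O(z, Q) = -2*Q/7 - z/7 (O(z, Q) = -((Q + Q) + z)/7 = -(2*Q + z)/7 = -(z + 2*Q)/7 = -2*Q/7 - z/7)
1/(O(-155, v(-13, 10)) - 1*(-88997)) = 1/((-2/7*12 - ⅐*(-155)) - 1*(-88997)) = 1/((-24/7 + 155/7) + 88997) = 1/(131/7 + 88997) = 1/(623110/7) = 7/623110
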